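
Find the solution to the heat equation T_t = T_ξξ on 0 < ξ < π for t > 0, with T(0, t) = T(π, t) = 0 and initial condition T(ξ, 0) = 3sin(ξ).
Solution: Separating variables: T = Σ c_n exp(-n²t) sin(nξ). From T(ξ,0) = 3sin(ξ): c_1=3.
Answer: T(ξ, t) = 3exp(-t)sin(ξ)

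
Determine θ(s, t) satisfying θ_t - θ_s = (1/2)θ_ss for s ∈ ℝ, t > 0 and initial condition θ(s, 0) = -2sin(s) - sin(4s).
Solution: Change to a moving frame: let η = s + t, σ = t and write θ(s,t) = u(η,σ).
By the chain rule θ_t = u_σ + u_η, θ_s = u_η, θ_ss = u_ηη.
Then θ_t - θ_s = u_σ: the advection term cancels and the PDE becomes the heat equation u_σ = (1/2)u_ηη on η ∈ ℝ.
Initial data: u(η,0) = θ(η,0) = -2sin(η) - sin(4η).
On η ∈ ℝ each mode satisfies (sin(nη))″ = -n² sin(nη), so exp(-n²σ/2) sin(nη) solves the heat equation; by superposition u(η,σ) = Σ c_n exp(-n²σ/2) sin(nη).
Reading off the coefficients: c_1=-2, c_4=-1, so u(η,σ) = -exp(-8σ)sin(4η) - 2exp(-σ/2)sin(η).
Substituting back η = s + t, σ = t: θ(s,t) = u(s + t, t).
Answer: θ(s, t) = -exp(-8t)sin(4s + 4t) - 2exp(-t/2)sin(s + t)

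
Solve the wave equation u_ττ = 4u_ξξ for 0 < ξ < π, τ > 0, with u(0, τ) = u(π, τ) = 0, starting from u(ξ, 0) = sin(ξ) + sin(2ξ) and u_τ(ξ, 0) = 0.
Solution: Using separation of variables u = X(ξ)T(τ):
Eigenfunctions: sin(nξ), n = 1, 2, 3, ...
General solution: u(ξ, τ) = Σ [A_n cos(2n τ) + B_n sin(2n τ)] sin(nξ)
From u(ξ,0) = sin(ξ) + sin(2ξ): A_1=1, A_2=1. From u_τ(ξ,0) = 0: all B_n = 0.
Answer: u(ξ, τ) = sin(ξ)cos(2τ) + sin(2ξ)cos(4τ)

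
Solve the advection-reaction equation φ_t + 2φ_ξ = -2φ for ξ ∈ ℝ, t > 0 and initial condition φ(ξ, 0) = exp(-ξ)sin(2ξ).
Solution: Substitute φ = exp(-ξ)u.
Then φ_ξ = exp(-ξ)(u_ξ - u), φ_t = exp(-ξ)u_t; substituting and dividing by exp(-ξ), the lower-order terms cancel: u_t + 2u_ξ = 0 (standard advection equation).
Data for u: u(ξ,0) = exp(ξ)φ(ξ,0) = sin(2ξ).
By characteristics (dξ/dt = 2), u(ξ,t) = f(ξ - 2t) with f = u(·, 0).
So u(ξ,t) = -sin(4t - 2ξ), and φ(ξ,t) = exp(-ξ)u(ξ,t).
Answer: φ(ξ, t) = -exp(-ξ)sin(4t - 2ξ)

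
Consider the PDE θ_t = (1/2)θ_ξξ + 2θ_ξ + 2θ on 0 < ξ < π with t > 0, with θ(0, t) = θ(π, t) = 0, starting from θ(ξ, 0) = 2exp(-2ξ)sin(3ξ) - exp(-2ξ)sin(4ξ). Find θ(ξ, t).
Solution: Substitute θ = exp(-2ξ)u.
Then θ_ξ = exp(-2ξ)(u_ξ - 2u), θ_ξξ = exp(-2ξ)(u_ξξ - 4u_ξ + 4u), θ_t = exp(-2ξ)u_t; substituting and dividing by exp(-2ξ), the lower-order terms cancel: u_t = (1/2)u_ξξ (standard heat equation).
Data for u: u(ξ,0) = exp(2ξ)θ(ξ,0) = 2sin(3ξ) - sin(4ξ). The boundary conditions carry over: u(0,t) = u(π,t) = 0.
Separating variables: u = Σ c_n exp(-n²t/2) sin(nξ). From u(ξ,0) = 2sin(3ξ) - sin(4ξ): c_3=2, c_4=-1.
So u(ξ,t) = -exp(-8t)sin(4ξ) + 2exp(-9t/2)sin(3ξ), and θ(ξ,t) = exp(-2ξ)u(ξ,t).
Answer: θ(ξ, t) = -exp(-8t)exp(-2ξ)sin(4ξ) + 2exp(-9t/2)exp(-2ξ)sin(3ξ)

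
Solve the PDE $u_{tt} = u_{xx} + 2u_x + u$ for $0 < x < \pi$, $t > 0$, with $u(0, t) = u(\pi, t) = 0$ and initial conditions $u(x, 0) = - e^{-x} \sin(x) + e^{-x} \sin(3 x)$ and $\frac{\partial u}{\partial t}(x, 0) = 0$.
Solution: Substitute $u = e^{-x}w$.
Then $u_x = e^{-x}(w_x - w)$, $u_{xx} = e^{-x}(w_{xx} - 2w_x + w)$, $u_{tt} = e^{-x}w_{tt}$; substituting and dividing by $e^{-x}$, the lower-order terms cancel: $w_{tt} = w_{xx}$ (standard wave equation).
Data for $w$: $w(x,0) = e^{x}u(x,0) = - \sin(x) + \sin(3 x)$; $w_t(x,0) = e^{x}u_t(x,0) = 0$. The boundary conditions carry over: $w(0,t) = w(\pi,t) = 0$.
Separating variables: $w = \sum [A_n \cos(\omega_n t) + B_n \sin(\omega_n t)] \sin(nx)$, $\omega_n = n$. From ICs: $A_1=-1, A_3=1$.
So $w(x,t) = - \sin(x) \cos(t) + \sin(3 x) \cos(3 t)$, and $u(x,t) = e^{-x}w(x,t)$.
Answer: $u(x, t) = - e^{-x} \sin(x) \cos(t) + e^{-x} \sin(3 x) \cos(3 t)$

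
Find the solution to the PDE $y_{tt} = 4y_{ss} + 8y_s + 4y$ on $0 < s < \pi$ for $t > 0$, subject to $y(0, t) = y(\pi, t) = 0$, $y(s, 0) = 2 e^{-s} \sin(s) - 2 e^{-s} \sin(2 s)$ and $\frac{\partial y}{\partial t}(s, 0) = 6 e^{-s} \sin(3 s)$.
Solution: Substitute $y = e^{-s}u$.
Then $y_s = e^{-s}(u_s - u)$, $y_{ss} = e^{-s}(u_{ss} - 2u_s + u)$, $y_{tt} = e^{-s}u_{tt}$; substituting and dividing by $e^{-s}$, the lower-order terms cancel: $u_{tt} = 4u_{ss}$ (standard wave equation).
Data for $u$: $u(s,0) = e^{s}y(s,0) = 2 \sin(s) - 2 \sin(2 s)$; $u_t(s,0) = e^{s}y_t(s,0) = 6 \sin(3 s)$. The boundary conditions carry over: $u(0,t) = u(\pi,t) = 0$.
Separating variables: $u = \sum [A_n \cos(\omega_n t) + B_n \sin(\omega_n t)] \sin(ns)$, $\omega_n = 2n$. From ICs ($B_n$ = velocity coefficient / $\omega_n$): $A_1=2, A_2=-2, B_3=1$.
So $u(s,t) = 2 \sin(s) \cos(2 t) - 2 \sin(2 s) \cos(4 t) + \sin(3 s) \sin(6 t)$, and $y(s,t) = e^{-s}u(s,t)$.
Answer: $y(s, t) = 2 e^{-s} \sin(s) \cos(2 t) - 2 e^{-s} \sin(2 s) \cos(4 t) + e^{-s} \sin(3 s) \sin(6 t)$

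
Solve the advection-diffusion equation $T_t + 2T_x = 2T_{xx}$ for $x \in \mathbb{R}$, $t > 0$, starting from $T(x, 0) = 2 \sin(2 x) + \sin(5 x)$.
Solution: Moving frame: $\eta = x - 2t$, $\sigma = t$, $T = u(\eta,\sigma)$, so $T_t = u_{\sigma} - 2u_{\eta}$ and $T_{xx} = u_{\eta\eta}$.
Hence $T_t + 2T_x = u_{\sigma}$ and the PDE becomes the heat equation $u_{\sigma} = 2u_{\eta\eta}$ on $\eta \in \mathbb{R}$.
Initial data: $u(\eta,0) = T(\eta,0) = 2 \sin(2 \eta) + \sin(5 \eta)$. Each mode $\sin(n\eta)$ decays as $e^{-2n^2\sigma}$ on $\mathbb{R}$, so $u(\eta,\sigma) = \sum c_n e^{-2n^2\sigma} \sin(n\eta)$ with $c_2=2, c_5=1$: $u(\eta,\sigma) = 2 e^{-8 \sigma} \sin(2 \eta) + e^{-50 \sigma} \sin(5 \eta)$.
Substituting back: $T(x,t) = u(x - 2t, t)$.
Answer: $T(x, t) = -2 e^{-8 t} \sin(4 t - 2 x) -  e^{-50 t} \sin(10 t - 5 x)$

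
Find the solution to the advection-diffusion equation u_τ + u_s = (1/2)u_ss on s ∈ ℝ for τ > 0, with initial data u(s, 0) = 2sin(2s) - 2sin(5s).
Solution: Moving frame: η = s - τ, σ = τ, u = w(η,σ), so u_τ = w_σ - w_η and u_ss = w_ηη.
Hence u_τ + u_s = w_σ and the PDE becomes the heat equation w_σ = (1/2)w_ηη on η ∈ ℝ.
Initial data: w(η,0) = u(η,0) = 2sin(2η) - 2sin(5η). Each mode sin(nη) decays as exp(-n²σ/2) on ℝ, so w(η,σ) = Σ c_n exp(-n²σ/2) sin(nη) with c_2=2, c_5=-2: w(η,σ) = 2exp(-2σ)sin(2η) - 2exp(-25σ/2)sin(5η).
Substituting back: u(s,τ) = w(s - τ, τ).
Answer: u(s, τ) = 2exp(-2τ)sin(2s - 2τ) - 2exp(-25τ/2)sin(5s - 5τ)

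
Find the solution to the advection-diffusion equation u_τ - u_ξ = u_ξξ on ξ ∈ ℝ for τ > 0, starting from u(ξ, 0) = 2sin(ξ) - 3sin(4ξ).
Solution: Moving frame: η = ξ + τ, σ = τ, u = w(η,σ), so u_τ = w_σ + w_η and u_ξξ = w_ηη.
Hence u_τ - u_ξ = w_σ and the PDE becomes the heat equation w_σ = w_ηη on η ∈ ℝ.
Initial data: w(η,0) = u(η,0) = 2sin(η) - 3sin(4η). Each mode sin(nη) decays as exp(-n²σ) on ℝ, so w(η,σ) = Σ c_n exp(-n²σ) sin(nη) with c_1=2, c_4=-3: w(η,σ) = 2exp(-σ)sin(η) - 3exp(-16σ)sin(4η).
Substituting back: u(ξ,τ) = w(ξ + τ, τ).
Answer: u(ξ, τ) = 2exp(-τ)sin(ξ + τ) - 3exp(-16τ)sin(4ξ + 4τ)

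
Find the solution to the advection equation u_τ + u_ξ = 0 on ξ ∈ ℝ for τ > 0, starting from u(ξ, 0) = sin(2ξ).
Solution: By characteristics (dξ/dτ = 1), u(ξ,τ) = f(ξ - τ) with f = u(·, 0).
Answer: u(ξ, τ) = sin(2ξ - 2τ)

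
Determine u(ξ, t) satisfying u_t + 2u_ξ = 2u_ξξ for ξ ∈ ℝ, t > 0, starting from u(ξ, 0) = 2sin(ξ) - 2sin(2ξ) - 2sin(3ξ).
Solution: Moving frame: η = ξ - 2t, σ = t, u = w(η,σ), so u_t = w_σ - 2w_η and u_ξξ = w_ηη.
Hence u_t + 2u_ξ = w_σ and the PDE becomes the heat equation w_σ = 2w_ηη on η ∈ ℝ.
Initial data: w(η,0) = u(η,0) = 2sin(η) - 2sin(2η) - 2sin(3η). Each mode sin(nη) decays as exp(-2n²σ) on ℝ, so w(η,σ) = Σ c_n exp(-2n²σ) sin(nη) with c_1=2, c_2=-2, c_3=-2: w(η,σ) = 2exp(-2σ)sin(η) - 2exp(-8σ)sin(2η) - 2exp(-18σ)sin(3η).
Substituting back: u(ξ,t) = w(ξ - 2t, t).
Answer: u(ξ, t) = -2exp(-2t)sin(2t - ξ) + 2exp(-8t)sin(4t - 2ξ) + 2exp(-18t)sin(6t - 3ξ)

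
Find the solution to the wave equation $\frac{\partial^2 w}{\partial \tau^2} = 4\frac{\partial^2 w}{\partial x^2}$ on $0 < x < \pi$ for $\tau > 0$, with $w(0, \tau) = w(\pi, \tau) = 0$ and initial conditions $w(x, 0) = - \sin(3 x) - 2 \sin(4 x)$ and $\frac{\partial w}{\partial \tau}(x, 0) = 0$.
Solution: Separating variables: $w = \sum [A_n \cos(\omega_n \tau) + B_n \sin(\omega_n \tau)] \sin(nx)$, $\omega_n = 2n$. From ICs: $A_3=-1, A_4=-2$.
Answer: $w(x, \tau) = - \sin(3 x) \cos(6 \tau) - 2 \sin(4 x) \cos(8 \tau)$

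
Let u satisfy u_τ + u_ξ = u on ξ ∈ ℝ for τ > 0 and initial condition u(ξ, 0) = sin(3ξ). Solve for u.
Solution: Substitute u = exp(τ)w, i.e. w = exp(-τ)u.
By the product rule, u_τ = exp(τ)(w_τ + w), u_ξ = exp(τ)w_ξ.
Substituting into the PDE and dividing by exp(τ): w_τ + w + w_ξ = w.
The lower-order terms cancel, leaving the standard advection equation w_τ + w_ξ = 0.
Initial data for w: w(ξ,0) = u(ξ,0) = sin(3ξ).
Solve for w:
  By method of characteristics (waves move right with speed 1):
  Along characteristics ξ - τ = const, w is constant, so w(ξ,τ) = f(ξ - τ) with f = w(·, 0).
Hence w(ξ,τ) = sin(3ξ - 3τ).
Transform back: u(ξ,τ) = exp(τ)w(ξ,τ).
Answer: u(ξ, τ) = exp(τ)sin(3ξ - 3τ)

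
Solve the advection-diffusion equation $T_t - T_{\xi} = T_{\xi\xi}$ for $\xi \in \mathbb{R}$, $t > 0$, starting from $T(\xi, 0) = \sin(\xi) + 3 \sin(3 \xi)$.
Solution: Moving frame: $\eta = \xi + t$, $\sigma = t$, $T = u(\eta,\sigma)$, so $T_t = u_{\sigma} + u_{\eta}$ and $T_{\xi\xi} = u_{\eta\eta}$.
Hence $T_t - T_{\xi} = u_{\sigma}$ and the PDE becomes the heat equation $u_{\sigma} = u_{\eta\eta}$ on $\eta \in \mathbb{R}$.
Initial data: $u(\eta,0) = T(\eta,0) = \sin(\eta) + 3 \sin(3 \eta)$. Each mode $\sin(n\eta)$ decays as $e^{-n^2\sigma}$ on $\mathbb{R}$, so $u(\eta,\sigma) = \sum c_n e^{-n^2\sigma} \sin(n\eta)$ with $c_1=1, c_3=3$: $u(\eta,\sigma) = e^{-\sigma} \sin(\eta) + 3 e^{-9 \sigma} \sin(3 \eta)$.
Substituting back: $T(\xi,t) = u(\xi + t, t)$.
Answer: $T(\xi, t) = e^{-t} \sin(\xi + t) + 3 e^{-9 t} \sin(3 \xi + 3 t)$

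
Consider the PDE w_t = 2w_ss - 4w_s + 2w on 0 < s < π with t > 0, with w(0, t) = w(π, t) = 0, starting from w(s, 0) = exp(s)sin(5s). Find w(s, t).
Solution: Substitute w = exp(s)u.
Then w_s = exp(s)(u_s + u), w_ss = exp(s)(u_ss + 2u_s + u), w_t = exp(s)u_t; substituting and dividing by exp(s), the lower-order terms cancel: u_t = 2u_ss (standard heat equation).
Data for u: u(s,0) = exp(-s)w(s,0) = sin(5s). The boundary conditions carry over: u(0,t) = u(π,t) = 0.
Separating variables: u = Σ c_n exp(-2n²t) sin(ns). From u(s,0) = sin(5s): c_5=1.
So u(s,t) = exp(-50t)sin(5s), and w(s,t) = exp(s)u(s,t).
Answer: w(s, t) = exp(s)exp(-50t)sin(5s)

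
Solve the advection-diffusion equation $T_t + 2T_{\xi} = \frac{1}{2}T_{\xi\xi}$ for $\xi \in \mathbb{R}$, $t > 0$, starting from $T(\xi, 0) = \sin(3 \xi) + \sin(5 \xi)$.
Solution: Change to a moving frame: let $\eta = \xi - 2t$, $\sigma = t$ and write $T(\xi,t) = u(\eta,\sigma)$.
By the chain rule $T_t = u_{\sigma} - 2u_{\eta}$, $T_{\xi} = u_{\eta}$, $T_{\xi\xi} = u_{\eta\eta}$.
Then $T_t + 2T_{\xi} = u_{\sigma}$: the advection term cancels and the PDE becomes the heat equation $u_{\sigma} = \frac{1}{2}u_{\eta\eta}$ on $\eta \in \mathbb{R}$.
Initial data: $u(\eta,0) = T(\eta,0) = \sin(3 \eta) + \sin(5 \eta)$.
On $\eta \in \mathbb{R}$ each mode satisfies $(\sin(n\eta))'' = -n^2 \sin(n\eta)$, so $e^{-n^2\sigma/2} \sin(n\eta)$ solves the heat equation; by superposition $u(\eta,\sigma) = \sum c_n e^{-n^2\sigma/2} \sin(n\eta)$.
Reading off the coefficients: $c_3=1, c_5=1$, so $u(\eta,\sigma) = e^{-9 \sigma/2} \sin(3 \eta) + e^{-25 \sigma/2} \sin(5 \eta)$.
Substituting back $\eta = \xi - 2t$, $\sigma = t$: $T(\xi,t) = u(\xi - 2t, t)$.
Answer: $T(\xi, t) = e^{-9 t/2} \sin(3 \xi - 6 t) + e^{-25 t/2} \sin(5 \xi - 10 t)$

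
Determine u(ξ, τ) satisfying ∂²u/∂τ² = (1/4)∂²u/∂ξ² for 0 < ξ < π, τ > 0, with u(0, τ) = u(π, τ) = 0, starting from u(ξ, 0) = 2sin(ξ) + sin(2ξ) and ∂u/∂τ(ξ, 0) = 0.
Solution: Using separation of variables u = X(ξ)T(τ):
Eigenfunctions: sin(nξ), n = 1, 2, 3, ...
General solution: u(ξ, τ) = Σ [A_n cos(n τ/2) + B_n sin(n τ/2)] sin(nξ)
From u(ξ,0) = 2sin(ξ) + sin(2ξ): A_1=2, A_2=1. From u_τ(ξ,0) = 0: all B_n = 0.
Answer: u(ξ, τ) = 2sin(ξ)cos(τ/2) + sin(2ξ)cos(τ)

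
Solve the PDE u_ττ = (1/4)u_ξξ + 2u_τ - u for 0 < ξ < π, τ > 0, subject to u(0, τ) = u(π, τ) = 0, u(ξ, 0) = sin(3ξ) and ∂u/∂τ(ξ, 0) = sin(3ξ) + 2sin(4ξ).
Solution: Substitute u = exp(τ)w.
Then u_τ = exp(τ)(w_τ + w), u_ττ = exp(τ)(w_ττ + 2w_τ + w), u_ξξ = exp(τ)w_ξξ; substituting and dividing by exp(τ), the lower-order terms cancel: w_ττ = (1/4)w_ξξ (standard wave equation).
Data for w: w(ξ,0) = u(ξ,0) = sin(3ξ); w_τ(ξ,0) = u_τ(ξ,0) - u(ξ,0) = 2sin(4ξ). The boundary conditions carry over: w(0,τ) = w(π,τ) = 0.
Separating variables: w = Σ [A_n cos(ω_n τ) + B_n sin(ω_n τ)] sin(nξ), ω_n = n/2. From ICs (B_n = velocity coefficient / ω_n): A_3=1, B_4=1.
So w(ξ,τ) = sin(3ξ)cos(3τ/2) + sin(4ξ)sin(2τ), and u(ξ,τ) = exp(τ)w(ξ,τ).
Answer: u(ξ, τ) = exp(τ)sin(3ξ)cos(3τ/2) + exp(τ)sin(4ξ)sin(2τ)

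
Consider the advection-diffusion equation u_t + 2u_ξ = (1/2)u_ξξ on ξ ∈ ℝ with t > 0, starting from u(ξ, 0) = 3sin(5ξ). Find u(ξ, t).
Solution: Change to a moving frame: let η = ξ - 2t, σ = t and write u(ξ,t) = w(η,σ).
By the chain rule u_t = w_σ - 2w_η, u_ξ = w_η, u_ξξ = w_ηη.
Then u_t + 2u_ξ = w_σ: the advection term cancels and the PDE becomes the heat equation w_σ = (1/2)w_ηη on η ∈ ℝ.
Initial data: w(η,0) = u(η,0) = 3sin(5η).
On η ∈ ℝ each mode satisfies (sin(nη))″ = -n² sin(nη), so exp(-n²σ/2) sin(nη) solves the heat equation; by superposition w(η,σ) = Σ c_n exp(-n²σ/2) sin(nη).
Reading off the coefficients: c_5=3, so w(η,σ) = 3exp(-25σ/2)sin(5η).
Substituting back η = ξ - 2t, σ = t: u(ξ,t) = w(ξ - 2t, t).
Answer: u(ξ, t) = -3exp(-25t/2)sin(10t - 5ξ)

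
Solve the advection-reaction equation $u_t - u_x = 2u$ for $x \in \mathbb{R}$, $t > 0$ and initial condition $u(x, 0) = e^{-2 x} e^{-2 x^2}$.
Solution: Substitute $u = e^{-2x}w$.
Then $u_x = e^{-2x}(w_x - 2w)$, $u_t = e^{-2x}w_t$; substituting and dividing by $e^{-2x}$, the lower-order terms cancel: $w_t - w_x = 0$ (standard advection equation).
Data for $w$: $w(x,0) = e^{2x}u(x,0) = e^{-2 x^2}$.
By characteristics ($dx/dt = -1$), $w(x,t) = f(x + t)$ with $f = w( \cdot , 0)$.
So $w(x,t) = e^{-2 (t + x)^2}$, and $u(x,t) = e^{-2x}w(x,t)$.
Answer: $u(x, t) = e^{-2 x} e^{-2 (t + x)^2}$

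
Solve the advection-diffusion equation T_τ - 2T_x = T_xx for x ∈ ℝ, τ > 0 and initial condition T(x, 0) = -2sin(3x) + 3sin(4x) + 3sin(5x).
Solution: Moving frame: η = x + 2τ, σ = τ, T = u(η,σ), so T_τ = u_σ + 2u_η and T_xx = u_ηη.
Hence T_τ - 2T_x = u_σ and the PDE becomes the heat equation u_σ = u_ηη on η ∈ ℝ.
Initial data: u(η,0) = T(η,0) = -2sin(3η) + 3sin(4η) + 3sin(5η). Each mode sin(nη) decays as exp(-n²σ) on ℝ, so u(η,σ) = Σ c_n exp(-n²σ) sin(nη) with c_3=-2, c_4=3, c_5=3: u(η,σ) = -2exp(-9σ)sin(3η) + 3exp(-16σ)sin(4η) + 3exp(-25σ)sin(5η).
Substituting back: T(x,τ) = u(x + 2τ, τ).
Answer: T(x, τ) = -2exp(-9τ)sin(3x + 6τ) + 3exp(-16τ)sin(4x + 8τ) + 3exp(-25τ)sin(5x + 10τ)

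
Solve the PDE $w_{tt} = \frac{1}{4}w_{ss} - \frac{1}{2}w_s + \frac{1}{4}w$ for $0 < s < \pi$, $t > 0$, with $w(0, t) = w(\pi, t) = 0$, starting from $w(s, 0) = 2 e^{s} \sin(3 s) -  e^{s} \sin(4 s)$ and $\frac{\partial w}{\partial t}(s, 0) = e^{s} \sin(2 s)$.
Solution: Substitute $w = e^{s}u$, i.e. $u = e^{-s}w$.
By the product rule, $w_s = e^{s}(u_s + u)$, $w_{ss} = e^{s}(u_{ss} + 2u_s + u)$, $w_{tt} = e^{s}u_{tt}$.
Substituting into the PDE and dividing by $e^{s}$: $u_{tt} = \frac{1}{4}(u_{ss} + 2u_s + u) - \frac{1}{2}(u_s + u) + \frac{1}{4}u$.
The lower-order terms cancel, leaving the standard wave equation $u_{tt} = \frac{1}{4}u_{ss}$.
Initial data for $u$: $u(s,0) = e^{-s}w(s,0) = 2 \sin(3 s) - \sin(4 s)$; $u_t(s,0) = e^{-s}w_t(s,0) = \sin(2 s)$. The boundary conditions carry over: $u(0,t) = u(\pi,t) = 0$.
Solve for $u$:
  Using separation of variables $u = X(s)T(t)$:
  Eigenfunctions: $\sin(ns)$, $n = 1, 2, 3, \ldots$
  General solution: $u(s, t) = \sum [A_n \cos(n t/2) + B_n \sin(n t/2)] \sin(ns)$
  From $u(s,0) = 2 \sin(3 s) - \sin(4 s)$: $A_3=2, A_4=-1$. From $u_t(s,0) = \sin(2 s)$, using $u_t(s,0) = \sum \omega_n B_n \sin(ns)$ with $\omega_n = n/2$: $B_2 = 1/1 = 1$.
Hence $u(s,t) = \sin(2 s) \sin(t) + 2 \sin(3 s) \cos(3 t/2) - \sin(4 s) \cos(2 t)$.
Transform back: $w(s,t) = e^{s}u(s,t)$.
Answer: $w(s, t) = e^{s} \sin(2 s) \sin(t) + 2 e^{s} \sin(3 s) \cos(3 t/2) -  e^{s} \sin(4 s) \cos(2 t)$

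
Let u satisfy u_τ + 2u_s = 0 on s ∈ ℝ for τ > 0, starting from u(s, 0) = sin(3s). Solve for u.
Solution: By characteristics (ds/dτ = 2), u(s,τ) = f(s - 2τ) with f = u(·, 0).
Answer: u(s, τ) = sin(3s - 6τ)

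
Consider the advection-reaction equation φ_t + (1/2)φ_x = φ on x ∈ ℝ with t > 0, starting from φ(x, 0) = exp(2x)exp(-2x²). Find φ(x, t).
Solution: Substitute φ = exp(2x)u.
Then φ_x = exp(2x)(u_x + 2u), φ_t = exp(2x)u_t; substituting and dividing by exp(2x), the lower-order terms cancel: u_t + (1/2)u_x = 0 (standard advection equation).
Data for u: u(x,0) = exp(-2x)φ(x,0) = exp(-2x²).
By characteristics (dx/dt = 1/2), u(x,t) = f(x - (1/2)t) with f = u(·, 0).
So u(x,t) = exp(-2(-t/2 + x)²), and φ(x,t) = exp(2x)u(x,t).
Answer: φ(x, t) = exp(2x)exp(-2(-t/2 + x)²)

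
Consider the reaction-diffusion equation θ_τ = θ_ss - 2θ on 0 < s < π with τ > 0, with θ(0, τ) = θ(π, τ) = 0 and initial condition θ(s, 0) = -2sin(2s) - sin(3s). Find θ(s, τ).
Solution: Substitute θ = exp(-2τ)u, i.e. u = exp(2τ)θ.
By the product rule, θ_τ = exp(-2τ)(u_τ - 2u), θ_ss = exp(-2τ)u_ss.
Substituting into the PDE and dividing by exp(-2τ): u_τ - 2u = u_ss - 2u.
The lower-order terms cancel, leaving the standard heat equation u_τ = u_ss.
Initial data for u: u(s,0) = θ(s,0) = -2sin(2s) - sin(3s). The boundary conditions carry over: u(0,τ) = u(π,τ) = 0.
Solve for u:
  Using separation of variables u = X(s)G(τ):
  Eigenfunctions: sin(ns), n = 1, 2, 3, ...
  General solution: u(s, τ) = Σ c_n sin(ns) exp(-n² τ)
  Matching u(s,0) = -2sin(2s) - sin(3s) term by term: c_2=-2, c_3=-1.
Hence u(s,τ) = -2exp(-4τ)sin(2s) - exp(-9τ)sin(3s).
Transform back: θ(s,τ) = exp(-2τ)u(s,τ).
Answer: θ(s, τ) = -2exp(-6τ)sin(2s) - exp(-11τ)sin(3s)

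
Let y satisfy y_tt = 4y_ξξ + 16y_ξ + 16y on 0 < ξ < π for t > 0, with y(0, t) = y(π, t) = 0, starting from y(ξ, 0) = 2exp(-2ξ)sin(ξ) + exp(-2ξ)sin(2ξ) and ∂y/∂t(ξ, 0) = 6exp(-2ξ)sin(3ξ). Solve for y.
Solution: Substitute y = exp(-2ξ)u, i.e. u = exp(2ξ)y.
By the product rule, y_ξ = exp(-2ξ)(u_ξ - 2u), y_ξξ = exp(-2ξ)(u_ξξ - 4u_ξ + 4u), y_tt = exp(-2ξ)u_tt.
Substituting into the PDE and dividing by exp(-2ξ): u_tt = 4(u_ξξ - 4u_ξ + 4u) + 16(u_ξ - 2u) + 16u.
The lower-order terms cancel, leaving the standard wave equation u_tt = 4u_ξξ.
Initial data for u: u(ξ,0) = exp(2ξ)y(ξ,0) = 2sin(ξ) + sin(2ξ); u_t(ξ,0) = exp(2ξ)y_t(ξ,0) = 6sin(3ξ). The boundary conditions carry over: u(0,t) = u(π,t) = 0.
Solve for u:
  Using separation of variables u = X(ξ)T(t):
  Eigenfunctions: sin(nξ), n = 1, 2, 3, ...
  General solution: u(ξ, t) = Σ [A_n cos(2n t) + B_n sin(2n t)] sin(nξ)
  From u(ξ,0) = 2sin(ξ) + sin(2ξ): A_1=2, A_2=1. From u_t(ξ,0) = 6sin(3ξ), using u_t(ξ,0) = Σ ω_n B_n sin(nξ) with ω_n = 2n: B_3 = 6/6 = 1.
Hence u(ξ,t) = sin(6t)sin(3ξ) + 2sin(ξ)cos(2t) + sin(2ξ)cos(4t).
Transform back: y(ξ,t) = exp(-2ξ)u(ξ,t).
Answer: y(ξ, t) = exp(-2ξ)sin(6t)sin(3ξ) + 2exp(-2ξ)sin(ξ)cos(2t) + exp(-2ξ)sin(2ξ)cos(4t)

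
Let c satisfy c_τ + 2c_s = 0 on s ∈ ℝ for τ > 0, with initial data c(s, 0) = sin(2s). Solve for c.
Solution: By method of characteristics (waves move right with speed 2):
Along characteristics s - 2τ = const, c is constant, so c(s,τ) = f(s - 2τ) with f = c(·, 0).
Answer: c(s, τ) = sin(2s - 4τ)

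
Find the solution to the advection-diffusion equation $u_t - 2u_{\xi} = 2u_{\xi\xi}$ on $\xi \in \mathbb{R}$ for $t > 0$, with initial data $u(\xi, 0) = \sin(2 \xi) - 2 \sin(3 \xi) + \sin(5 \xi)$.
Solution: Change to a moving frame: let $\eta = \xi + 2t$, $\sigma = t$ and write $u(\xi,t) = w(\eta,\sigma)$.
By the chain rule $u_t = w_{\sigma} + 2w_{\eta}$, $u_{\xi} = w_{\eta}$, $u_{\xi\xi} = w_{\eta\eta}$.
Then $u_t - 2u_{\xi} = w_{\sigma}$: the advection term cancels and the PDE becomes the heat equation $w_{\sigma} = 2w_{\eta\eta}$ on $\eta \in \mathbb{R}$.
Initial data: $w(\eta,0) = u(\eta,0) = \sin(2 \eta) - 2 \sin(3 \eta) + \sin(5 \eta)$.
On $\eta \in \mathbb{R}$ each mode satisfies $(\sin(n\eta))'' = -n^2 \sin(n\eta)$, so $e^{-2n^2\sigma} \sin(n\eta)$ solves the heat equation; by superposition $w(\eta,\sigma) = \sum c_n e^{-2n^2\sigma} \sin(n\eta)$.
Reading off the coefficients: $c_2=1, c_3=-2, c_5=1$, so $w(\eta,\sigma) = e^{-8 \sigma} \sin(2 \eta) - 2 e^{-18 \sigma} \sin(3 \eta) + e^{-50 \sigma} \sin(5 \eta)$.
Substituting back $\eta = \xi + 2t$, $\sigma = t$: $u(\xi,t) = w(\xi + 2t, t)$.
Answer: $u(\xi, t) = e^{-8 t} \sin(2 \xi + 4 t) - 2 e^{-18 t} \sin(3 \xi + 6 t) + e^{-50 t} \sin(5 \xi + 10 t)$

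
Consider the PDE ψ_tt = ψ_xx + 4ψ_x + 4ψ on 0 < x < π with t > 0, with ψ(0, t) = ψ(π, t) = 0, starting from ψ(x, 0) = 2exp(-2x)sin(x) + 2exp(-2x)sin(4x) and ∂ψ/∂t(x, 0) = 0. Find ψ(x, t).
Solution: Substitute ψ = exp(-2x)u, i.e. u = exp(2x)ψ.
By the product rule, ψ_x = exp(-2x)(u_x - 2u), ψ_xx = exp(-2x)(u_xx - 4u_x + 4u), ψ_tt = exp(-2x)u_tt.
Substituting into the PDE and dividing by exp(-2x): u_tt = (u_xx - 4u_x + 4u) + 4(u_x - 2u) + 4u.
The lower-order terms cancel, leaving the standard wave equation u_tt = u_xx.
Initial data for u: u(x,0) = exp(2x)ψ(x,0) = 2sin(x) + 2sin(4x); u_t(x,0) = exp(2x)ψ_t(x,0) = 0. The boundary conditions carry over: u(0,t) = u(π,t) = 0.
Solve for u:
  Using separation of variables u = X(x)T(t):
  Eigenfunctions: sin(nx), n = 1, 2, 3, ...
  General solution: u(x, t) = Σ [A_n cos(n t) + B_n sin(n t)] sin(nx)
  From u(x,0) = 2sin(x) + 2sin(4x): A_1=2, A_4=2. From u_t(x,0) = 0: all B_n = 0.
Hence u(x,t) = 2sin(x)cos(t) + 2sin(4x)cos(4t).
Transform back: ψ(x,t) = exp(-2x)u(x,t).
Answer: ψ(x, t) = 2exp(-2x)sin(x)cos(t) + 2exp(-2x)sin(4x)cos(4t)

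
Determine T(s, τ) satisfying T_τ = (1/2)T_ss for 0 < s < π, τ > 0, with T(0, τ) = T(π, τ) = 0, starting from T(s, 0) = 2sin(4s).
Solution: Separating variables: T = Σ c_n exp(-n²τ/2) sin(ns). From T(s,0) = 2sin(4s): c_4=2.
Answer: T(s, τ) = 2exp(-8τ)sin(4s)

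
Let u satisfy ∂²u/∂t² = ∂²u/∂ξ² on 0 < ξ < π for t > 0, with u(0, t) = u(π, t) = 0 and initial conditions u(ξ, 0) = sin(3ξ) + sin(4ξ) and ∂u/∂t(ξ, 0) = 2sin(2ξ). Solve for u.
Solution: Separating variables: u = Σ [A_n cos(ω_n t) + B_n sin(ω_n t)] sin(nξ), ω_n = n. From ICs (B_n = velocity coefficient / ω_n): A_3=1, A_4=1, B_2=1.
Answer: u(ξ, t) = sin(2t)sin(2ξ) + sin(3ξ)cos(3t) + sin(4ξ)cos(4t)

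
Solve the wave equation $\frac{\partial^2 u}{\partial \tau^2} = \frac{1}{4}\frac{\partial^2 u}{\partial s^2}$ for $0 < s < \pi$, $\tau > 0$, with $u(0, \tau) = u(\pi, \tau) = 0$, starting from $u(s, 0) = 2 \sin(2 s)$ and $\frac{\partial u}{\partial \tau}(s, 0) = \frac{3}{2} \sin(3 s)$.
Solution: Separating variables: $u = \sum [A_n \cos(\omega_n \tau) + B_n \sin(\omega_n \tau)] \sin(ns)$, $\omega_n = n/2$. From ICs ($B_n$ = velocity coefficient / $\omega_n$): $A_2=2, B_3=1$.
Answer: $u(s, \tau) = \sin(3 \tau/2) \sin(3 s) + 2 \sin(2 s) \cos(\tau)$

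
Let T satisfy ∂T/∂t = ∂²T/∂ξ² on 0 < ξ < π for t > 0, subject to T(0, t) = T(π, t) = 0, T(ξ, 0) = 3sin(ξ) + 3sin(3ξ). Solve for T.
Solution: Separating variables: T = Σ c_n exp(-n²t) sin(nξ). From T(ξ,0) = 3sin(ξ) + 3sin(3ξ): c_1=3, c_3=3.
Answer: T(ξ, t) = 3exp(-t)sin(ξ) + 3exp(-9t)sin(3ξ)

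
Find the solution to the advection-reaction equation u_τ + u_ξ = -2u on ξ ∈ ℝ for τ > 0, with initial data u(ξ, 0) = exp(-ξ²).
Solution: Substitute u = exp(-2τ)w, i.e. w = exp(2τ)u.
By the product rule, u_τ = exp(-2τ)(w_τ - 2w), u_ξ = exp(-2τ)w_ξ.
Substituting into the PDE and dividing by exp(-2τ): w_τ - 2w + w_ξ = -2w.
The lower-order terms cancel, leaving the standard advection equation w_τ + w_ξ = 0.
Initial data for w: w(ξ,0) = u(ξ,0) = exp(-ξ²).
Solve for w:
  By method of characteristics (waves move right with speed 1):
  Along characteristics ξ - τ = const, w is constant, so w(ξ,τ) = f(ξ - τ) with f = w(·, 0).
Hence w(ξ,τ) = exp(-(ξ - τ)²).
Transform back: u(ξ,τ) = exp(-2τ)w(ξ,τ).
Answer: u(ξ, τ) = exp(-2τ)exp(-(ξ - τ)²)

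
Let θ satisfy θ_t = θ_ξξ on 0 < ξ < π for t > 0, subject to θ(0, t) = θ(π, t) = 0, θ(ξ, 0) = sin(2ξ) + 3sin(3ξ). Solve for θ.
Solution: Separating variables: θ = Σ c_n exp(-n²t) sin(nξ). From θ(ξ,0) = sin(2ξ) + 3sin(3ξ): c_2=1, c_3=3.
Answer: θ(ξ, t) = exp(-4t)sin(2ξ) + 3exp(-9t)sin(3ξ)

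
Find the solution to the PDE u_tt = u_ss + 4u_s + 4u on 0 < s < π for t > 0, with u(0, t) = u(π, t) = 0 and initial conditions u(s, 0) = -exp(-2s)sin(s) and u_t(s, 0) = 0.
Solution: Substitute u = exp(-2s)w, i.e. w = exp(2s)u.
By the product rule, u_s = exp(-2s)(w_s - 2w), u_ss = exp(-2s)(w_ss - 4w_s + 4w), u_tt = exp(-2s)w_tt.
Substituting into the PDE and dividing by exp(-2s): w_tt = (w_ss - 4w_s + 4w) + 4(w_s - 2w) + 4w.
The lower-order terms cancel, leaving the standard wave equation w_tt = w_ss.
Initial data for w: w(s,0) = exp(2s)u(s,0) = -sin(s); w_t(s,0) = exp(2s)u_t(s,0) = 0. The boundary conditions carry over: w(0,t) = w(π,t) = 0.
Solve for w:
  Using separation of variables w = X(s)T(t):
  Eigenfunctions: sin(ns), n = 1, 2, 3, ...
  General solution: w(s, t) = Σ [A_n cos(n t) + B_n sin(n t)] sin(ns)
  From w(s,0) = -sin(s): A_1=-1. From w_t(s,0) = 0: all B_n = 0.
Hence w(s,t) = -sin(s)cos(t).
Transform back: u(s,t) = exp(-2s)w(s,t).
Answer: u(s, t) = -exp(-2s)sin(s)cos(t)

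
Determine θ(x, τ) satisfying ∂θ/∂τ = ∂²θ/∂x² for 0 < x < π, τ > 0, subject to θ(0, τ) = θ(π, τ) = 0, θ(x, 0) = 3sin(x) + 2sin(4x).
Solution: Using separation of variables θ = X(x)G(τ):
Eigenfunctions: sin(nx), n = 1, 2, 3, ...
General solution: θ(x, τ) = Σ c_n sin(nx) exp(-n² τ)
Matching θ(x,0) = 3sin(x) + 2sin(4x) term by term: c_1=3, c_4=2.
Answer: θ(x, τ) = 3exp(-τ)sin(x) + 2exp(-16τ)sin(4x)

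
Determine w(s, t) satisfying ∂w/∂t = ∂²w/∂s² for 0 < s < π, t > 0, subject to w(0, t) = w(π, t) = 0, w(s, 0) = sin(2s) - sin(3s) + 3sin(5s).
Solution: Separating variables: w = Σ c_n exp(-n²t) sin(ns). From w(s,0) = sin(2s) - sin(3s) + 3sin(5s): c_2=1, c_3=-1, c_5=3.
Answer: w(s, t) = exp(-4t)sin(2s) - exp(-9t)sin(3s) + 3exp(-25t)sin(5s)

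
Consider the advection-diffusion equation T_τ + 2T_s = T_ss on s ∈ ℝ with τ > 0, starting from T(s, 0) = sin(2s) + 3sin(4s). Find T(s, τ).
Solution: Change to a moving frame: let η = s - 2τ, σ = τ and write T(s,τ) = u(η,σ).
By the chain rule T_τ = u_σ - 2u_η, T_s = u_η, T_ss = u_ηη.
Then T_τ + 2T_s = u_σ: the advection term cancels and the PDE becomes the heat equation u_σ = u_ηη on η ∈ ℝ.
Initial data: u(η,0) = T(η,0) = sin(2η) + 3sin(4η).
On η ∈ ℝ each mode satisfies (sin(nη))″ = -n² sin(nη), so exp(-n²σ) sin(nη) solves the heat equation; by superposition u(η,σ) = Σ c_n exp(-n²σ) sin(nη).
Reading off the coefficients: c_2=1, c_4=3, so u(η,σ) = exp(-4σ)sin(2η) + 3exp(-16σ)sin(4η).
Substituting back η = s - 2τ, σ = τ: T(s,τ) = u(s - 2τ, τ).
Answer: T(s, τ) = exp(-4τ)sin(2s - 4τ) + 3exp(-16τ)sin(4s - 8τ)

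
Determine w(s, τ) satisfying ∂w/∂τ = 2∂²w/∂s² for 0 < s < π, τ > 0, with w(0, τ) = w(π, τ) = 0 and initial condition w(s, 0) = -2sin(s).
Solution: Separating variables: w = Σ c_n exp(-2n²τ) sin(ns). From w(s,0) = -2sin(s): c_1=-2.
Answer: w(s, τ) = -2exp(-2τ)sin(s)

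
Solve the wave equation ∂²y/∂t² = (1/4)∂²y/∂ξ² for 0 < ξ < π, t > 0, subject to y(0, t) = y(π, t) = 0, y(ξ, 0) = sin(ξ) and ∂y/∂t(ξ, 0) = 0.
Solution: Using separation of variables y = X(ξ)T(t):
Eigenfunctions: sin(nξ), n = 1, 2, 3, ...
General solution: y(ξ, t) = Σ [A_n cos(n t/2) + B_n sin(n t/2)] sin(nξ)
From y(ξ,0) = sin(ξ): A_1=1. From y_t(ξ,0) = 0: all B_n = 0.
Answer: y(ξ, t) = sin(ξ)cos(t/2)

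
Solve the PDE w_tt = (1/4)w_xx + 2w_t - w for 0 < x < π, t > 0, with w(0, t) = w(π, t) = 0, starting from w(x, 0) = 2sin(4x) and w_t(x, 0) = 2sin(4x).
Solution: Substitute w = exp(t)u.
Then w_t = exp(t)(u_t + u), w_tt = exp(t)(u_tt + 2u_t + u), w_xx = exp(t)u_xx; substituting and dividing by exp(t), the lower-order terms cancel: u_tt = (1/4)u_xx (standard wave equation).
Data for u: u(x,0) = w(x,0) = 2sin(4x); u_t(x,0) = w_t(x,0) - w(x,0) = 0. The boundary conditions carry over: u(0,t) = u(π,t) = 0.
Separating variables: u = Σ [A_n cos(ω_n t) + B_n sin(ω_n t)] sin(nx), ω_n = n/2. From ICs: A_4=2.
So u(x,t) = 2sin(4x)cos(2t), and w(x,t) = exp(t)u(x,t).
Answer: w(x, t) = 2exp(t)sin(4x)cos(2t)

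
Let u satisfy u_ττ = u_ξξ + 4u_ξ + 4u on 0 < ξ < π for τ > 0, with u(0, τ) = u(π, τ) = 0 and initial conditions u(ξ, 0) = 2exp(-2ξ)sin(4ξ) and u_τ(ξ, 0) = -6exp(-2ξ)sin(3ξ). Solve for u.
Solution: Substitute u = exp(-2ξ)w, i.e. w = exp(2ξ)u.
By the product rule, u_ξ = exp(-2ξ)(w_ξ - 2w), u_ξξ = exp(-2ξ)(w_ξξ - 4w_ξ + 4w), u_ττ = exp(-2ξ)w_ττ.
Substituting into the PDE and dividing by exp(-2ξ): w_ττ = (w_ξξ - 4w_ξ + 4w) + 4(w_ξ - 2w) + 4w.
The lower-order terms cancel, leaving the standard wave equation w_ττ = w_ξξ.
Initial data for w: w(ξ,0) = exp(2ξ)u(ξ,0) = 2sin(4ξ); w_τ(ξ,0) = exp(2ξ)u_τ(ξ,0) = -6sin(3ξ). The boundary conditions carry over: w(0,τ) = w(π,τ) = 0.
Solve for w:
  Using separation of variables w = X(ξ)T(τ):
  Eigenfunctions: sin(nξ), n = 1, 2, 3, ...
  General solution: w(ξ, τ) = Σ [A_n cos(n τ) + B_n sin(n τ)] sin(nξ)
  From w(ξ,0) = 2sin(4ξ): A_4=2. From w_τ(ξ,0) = -6sin(3ξ), using w_τ(ξ,0) = Σ ω_n B_n sin(nξ) with ω_n = n: B_3 = (-6)/3 = -2.
Hence w(ξ,τ) = -2sin(3ξ)sin(3τ) + 2sin(4ξ)cos(4τ).
Transform back: u(ξ,τ) = exp(-2ξ)w(ξ,τ).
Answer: u(ξ, τ) = -2exp(-2ξ)sin(3ξ)sin(3τ) + 2exp(-2ξ)sin(4ξ)cos(4τ)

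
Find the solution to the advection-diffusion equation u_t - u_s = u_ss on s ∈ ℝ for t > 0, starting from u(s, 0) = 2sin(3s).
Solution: Change to a moving frame: let η = s + t, σ = t and write u(s,t) = w(η,σ).
By the chain rule u_t = w_σ + w_η, u_s = w_η, u_ss = w_ηη.
Then u_t - u_s = w_σ: the advection term cancels and the PDE becomes the heat equation w_σ = w_ηη on η ∈ ℝ.
Initial data: w(η,0) = u(η,0) = 2sin(3η).
On η ∈ ℝ each mode satisfies (sin(nη))″ = -n² sin(nη), so exp(-n²σ) sin(nη) solves the heat equation; by superposition w(η,σ) = Σ c_n exp(-n²σ) sin(nη).
Reading off the coefficients: c_3=2, so w(η,σ) = 2exp(-9σ)sin(3η).
Substituting back η = s + t, σ = t: u(s,t) = w(s + t, t).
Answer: u(s, t) = 2exp(-9t)sin(3s + 3t)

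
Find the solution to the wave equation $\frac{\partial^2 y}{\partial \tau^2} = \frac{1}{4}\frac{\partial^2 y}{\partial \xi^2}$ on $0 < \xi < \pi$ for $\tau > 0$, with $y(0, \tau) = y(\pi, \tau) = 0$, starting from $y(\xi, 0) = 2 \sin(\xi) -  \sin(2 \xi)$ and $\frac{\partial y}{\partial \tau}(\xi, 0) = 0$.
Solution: Using separation of variables $y = X(\xi)T(\tau)$:
Eigenfunctions: $\sin(n\xi)$, $n = 1, 2, 3, \ldots$
General solution: $y(\xi, \tau) = \sum [A_n \cos(n \tau/2) + B_n \sin(n \tau/2)] \sin(n\xi)$
From $y(\xi,0) = 2 \sin(\xi) - \sin(2 \xi)$: $A_1=2, A_2=-1$. From $y_{\tau}(\xi,0) = 0$: all $B_n = 0$.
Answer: $y(\xi, \tau) = 2 \sin(\xi) \cos(\tau/2) -  \sin(2 \xi) \cos(\tau)$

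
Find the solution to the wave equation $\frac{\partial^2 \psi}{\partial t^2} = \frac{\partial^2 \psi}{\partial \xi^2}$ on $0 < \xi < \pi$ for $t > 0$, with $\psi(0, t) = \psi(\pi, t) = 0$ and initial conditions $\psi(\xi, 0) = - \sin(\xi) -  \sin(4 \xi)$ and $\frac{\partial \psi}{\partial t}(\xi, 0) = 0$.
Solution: Separating variables: $\psi = \sum [A_n \cos(\omega_n t) + B_n \sin(\omega_n t)] \sin(n\xi)$, $\omega_n = n$. From ICs: $A_1=-1, A_4=-1$.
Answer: $\psi(\xi, t) = - \sin(\xi) \cos(t) -  \sin(4 \xi) \cos(4 t)$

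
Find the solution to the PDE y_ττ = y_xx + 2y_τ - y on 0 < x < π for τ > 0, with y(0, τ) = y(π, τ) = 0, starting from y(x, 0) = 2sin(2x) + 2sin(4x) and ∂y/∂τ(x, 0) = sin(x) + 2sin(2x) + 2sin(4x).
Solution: Substitute y = exp(τ)u, i.e. u = exp(-τ)y.
By the product rule, y_τ = exp(τ)(u_τ + u), y_ττ = exp(τ)(u_ττ + 2u_τ + u), y_xx = exp(τ)u_xx.
Substituting into the PDE and dividing by exp(τ): u_ττ + 2u_τ + u = u_xx + 2(u_τ + u) - u.
The lower-order terms cancel, leaving the standard wave equation u_ττ = u_xx.
Initial data for u: u(x,0) = y(x,0) = 2sin(2x) + 2sin(4x); u_τ(x,0) = y_τ(x,0) - y(x,0) = sin(x). The boundary conditions carry over: u(0,τ) = u(π,τ) = 0.
Solve for u:
  Using separation of variables u = X(x)T(τ):
  Eigenfunctions: sin(nx), n = 1, 2, 3, ...
  General solution: u(x, τ) = Σ [A_n cos(n τ) + B_n sin(n τ)] sin(nx)
  From u(x,0) = 2sin(2x) + 2sin(4x): A_2=2, A_4=2. From u_τ(x,0) = sin(x), using u_τ(x,0) = Σ ω_n B_n sin(nx) with ω_n = n: B_1 = 1/1 = 1.
Hence u(x,τ) = sin(x)sin(τ) + 2sin(2x)cos(2τ) + 2sin(4x)cos(4τ).
Transform back: y(x,τ) = exp(τ)u(x,τ).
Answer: y(x, τ) = exp(τ)sin(x)sin(τ) + 2exp(τ)sin(2x)cos(2τ) + 2exp(τ)sin(4x)cos(4τ)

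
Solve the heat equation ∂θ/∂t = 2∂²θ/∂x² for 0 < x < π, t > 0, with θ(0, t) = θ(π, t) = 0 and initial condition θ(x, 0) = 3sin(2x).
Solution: Separating variables: θ = Σ c_n exp(-2n²t) sin(nx). From θ(x,0) = 3sin(2x): c_2=3.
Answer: θ(x, t) = 3exp(-8t)sin(2x)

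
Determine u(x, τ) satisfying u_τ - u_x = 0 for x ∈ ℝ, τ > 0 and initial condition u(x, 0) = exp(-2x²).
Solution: By characteristics (dx/dτ = -1), u(x,τ) = f(x + τ) with f = u(·, 0).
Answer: u(x, τ) = exp(-2(x + τ)²)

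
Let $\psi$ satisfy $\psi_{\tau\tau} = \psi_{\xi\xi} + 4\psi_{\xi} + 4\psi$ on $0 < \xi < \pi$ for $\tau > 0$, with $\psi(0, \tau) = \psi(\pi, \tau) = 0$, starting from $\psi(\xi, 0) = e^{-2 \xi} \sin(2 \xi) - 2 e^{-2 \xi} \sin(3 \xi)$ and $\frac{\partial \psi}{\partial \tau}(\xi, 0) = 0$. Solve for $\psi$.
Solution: Substitute $\psi = e^{-2\xi}u$, i.e. $u = e^{2\xi}\psi$.
By the product rule, $\psi_{\xi} = e^{-2\xi}(u_{\xi} - 2u)$, $\psi_{\xi\xi} = e^{-2\xi}(u_{\xi\xi} - 4u_{\xi} + 4u)$, $\psi_{\tau\tau} = e^{-2\xi}u_{\tau\tau}$.
Substituting into the PDE and dividing by $e^{-2\xi}$: $u_{\tau\tau} = (u_{\xi\xi} - 4u_{\xi} + 4u) + 4(u_{\xi} - 2u) + 4u$.
The lower-order terms cancel, leaving the standard wave equation $u_{\tau\tau} = u_{\xi\xi}$.
Initial data for $u$: $u(\xi,0) = e^{2\xi}\psi(\xi,0) = \sin(2 \xi) - 2 \sin(3 \xi)$; $u_{\tau}(\xi,0) = e^{2\xi}\psi_{\tau}(\xi,0) = 0$. The boundary conditions carry over: $u(0,\tau) = u(\pi,\tau) = 0$.
Solve for $u$:
  Using separation of variables $u = X(\xi)T(\tau)$:
  Eigenfunctions: $\sin(n\xi)$, $n = 1, 2, 3, \ldots$
  General solution: $u(\xi, \tau) = \sum [A_n \cos(n \tau) + B_n \sin(n \tau)] \sin(n\xi)$
  From $u(\xi,0) = \sin(2 \xi) - 2 \sin(3 \xi)$: $A_2=1, A_3=-2$. From $u_{\tau}(\xi,0) = 0$: all $B_n = 0$.
Hence $u(\xi,\tau) = \sin(2 \xi) \cos(2 \tau) - 2 \sin(3 \xi) \cos(3 \tau)$.
Transform back: $\psi(\xi,\tau) = e^{-2\xi}u(\xi,\tau)$.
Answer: $\psi(\xi, \tau) = e^{-2 \xi} \sin(2 \xi) \cos(2 \tau) - 2 e^{-2 \xi} \sin(3 \xi) \cos(3 \tau)$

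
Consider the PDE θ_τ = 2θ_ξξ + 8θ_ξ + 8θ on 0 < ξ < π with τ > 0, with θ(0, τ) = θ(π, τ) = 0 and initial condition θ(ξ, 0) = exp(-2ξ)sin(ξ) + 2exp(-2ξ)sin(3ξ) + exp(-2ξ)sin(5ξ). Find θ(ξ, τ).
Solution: Substitute θ = exp(-2ξ)u.
Then θ_ξ = exp(-2ξ)(u_ξ - 2u), θ_ξξ = exp(-2ξ)(u_ξξ - 4u_ξ + 4u), θ_τ = exp(-2ξ)u_τ; substituting and dividing by exp(-2ξ), the lower-order terms cancel: u_τ = 2u_ξξ (standard heat equation).
Data for u: u(ξ,0) = exp(2ξ)θ(ξ,0) = sin(ξ) + 2sin(3ξ) + sin(5ξ). The boundary conditions carry over: u(0,τ) = u(π,τ) = 0.
Separating variables: u = Σ c_n exp(-2n²τ) sin(nξ). From u(ξ,0) = sin(ξ) + 2sin(3ξ) + sin(5ξ): c_1=1, c_3=2, c_5=1.
So u(ξ,τ) = exp(-2τ)sin(ξ) + 2exp(-18τ)sin(3ξ) + exp(-50τ)sin(5ξ), and θ(ξ,τ) = exp(-2ξ)u(ξ,τ).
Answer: θ(ξ, τ) = exp(-2ξ)exp(-2τ)sin(ξ) + 2exp(-2ξ)exp(-18τ)sin(3ξ) + exp(-2ξ)exp(-50τ)sin(5ξ)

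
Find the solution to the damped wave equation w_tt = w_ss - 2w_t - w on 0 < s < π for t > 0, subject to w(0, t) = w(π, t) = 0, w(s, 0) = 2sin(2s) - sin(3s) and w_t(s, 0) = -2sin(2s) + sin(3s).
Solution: Substitute w = exp(-t)u, i.e. u = exp(t)w.
By the product rule, w_t = exp(-t)(u_t - u), w_tt = exp(-t)(u_tt - 2u_t + u), w_ss = exp(-t)u_ss.
Substituting into the PDE and dividing by exp(-t): u_tt - 2u_t + u = u_ss - 2(u_t - u) - u.
The lower-order terms cancel, leaving the standard wave equation u_tt = u_ss.
Initial data for u: u(s,0) = w(s,0) = 2sin(2s) - sin(3s); u_t(s,0) = w_t(s,0) + w(s,0) = 0. The boundary conditions carry over: u(0,t) = u(π,t) = 0.
Solve for u:
  Using separation of variables u = X(s)T(t):
  Eigenfunctions: sin(ns), n = 1, 2, 3, ...
  General solution: u(s, t) = Σ [A_n cos(n t) + B_n sin(n t)] sin(ns)
  From u(s,0) = 2sin(2s) - sin(3s): A_2=2, A_3=-1. From u_t(s,0) = 0: all B_n = 0.
Hence u(s,t) = 2sin(2s)cos(2t) - sin(3s)cos(3t).
Transform back: w(s,t) = exp(-t)u(s,t).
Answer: w(s, t) = 2exp(-t)sin(2s)cos(2t) - exp(-t)sin(3s)cos(3t)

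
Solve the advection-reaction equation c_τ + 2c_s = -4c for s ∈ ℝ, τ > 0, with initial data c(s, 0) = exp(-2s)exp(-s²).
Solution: Substitute c = exp(-2s)u, i.e. u = exp(2s)c.
By the product rule, c_s = exp(-2s)(u_s - 2u), c_τ = exp(-2s)u_τ.
Substituting into the PDE and dividing by exp(-2s): u_τ + 2(u_s - 2u) = -4u.
The lower-order terms cancel, leaving the standard advection equation u_τ + 2u_s = 0.
Initial data for u: u(s,0) = exp(2s)c(s,0) = exp(-s²).
Solve for u:
  By method of characteristics (waves move right with speed 2):
  Along characteristics s - 2τ = const, u is constant, so u(s,τ) = f(s - 2τ) with f = u(·, 0).
Hence u(s,τ) = exp(-(s - 2τ)²).
Transform back: c(s,τ) = exp(-2s)u(s,τ).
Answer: c(s, τ) = exp(-2s)exp(-(s - 2τ)²)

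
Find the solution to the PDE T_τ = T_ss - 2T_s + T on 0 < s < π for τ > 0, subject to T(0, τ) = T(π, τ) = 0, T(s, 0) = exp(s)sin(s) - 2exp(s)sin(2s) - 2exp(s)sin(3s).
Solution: Substitute T = exp(s)u.
Then T_s = exp(s)(u_s + u), T_ss = exp(s)(u_ss + 2u_s + u), T_τ = exp(s)u_τ; substituting and dividing by exp(s), the lower-order terms cancel: u_τ = u_ss (standard heat equation).
Data for u: u(s,0) = exp(-s)T(s,0) = sin(s) - 2sin(2s) - 2sin(3s). The boundary conditions carry over: u(0,τ) = u(π,τ) = 0.
Separating variables: u = Σ c_n exp(-n²τ) sin(ns). From u(s,0) = sin(s) - 2sin(2s) - 2sin(3s): c_1=1, c_2=-2, c_3=-2.
So u(s,τ) = exp(-τ)sin(s) - 2exp(-4τ)sin(2s) - 2exp(-9τ)sin(3s), and T(s,τ) = exp(s)u(s,τ).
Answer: T(s, τ) = exp(s)exp(-τ)sin(s) - 2exp(s)exp(-4τ)sin(2s) - 2exp(s)exp(-9τ)sin(3s)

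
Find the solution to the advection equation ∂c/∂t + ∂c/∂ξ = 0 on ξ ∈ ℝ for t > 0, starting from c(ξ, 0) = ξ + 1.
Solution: By characteristics (dξ/dt = 1), c(ξ,t) = f(ξ - t) with f = c(·, 0).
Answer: c(ξ, t) = -t + ξ + 1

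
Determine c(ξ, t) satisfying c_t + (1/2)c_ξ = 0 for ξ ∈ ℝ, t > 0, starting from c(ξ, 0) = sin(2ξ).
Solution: By method of characteristics (waves move right with speed 1/2):
Along characteristics ξ - (1/2)t = const, c is constant, so c(ξ,t) = f(ξ - (1/2)t) with f = c(·, 0).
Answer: c(ξ, t) = -sin(t - 2ξ)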